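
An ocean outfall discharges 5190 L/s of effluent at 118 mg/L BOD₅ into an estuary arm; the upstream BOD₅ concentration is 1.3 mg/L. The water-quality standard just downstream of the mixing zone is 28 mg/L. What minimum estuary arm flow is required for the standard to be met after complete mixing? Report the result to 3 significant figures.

Set C_mix = 28: (Q·1.300 + 5190·118.0) / (Q + 5190) = 28
→ Q = 5190·(118.0 − 28)/(28 − 1.300) = 17490 L/s.

17500 L/s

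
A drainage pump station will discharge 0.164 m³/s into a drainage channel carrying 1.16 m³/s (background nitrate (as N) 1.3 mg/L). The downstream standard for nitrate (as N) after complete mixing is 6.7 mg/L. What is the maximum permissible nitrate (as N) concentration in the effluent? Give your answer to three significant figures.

44.9 mg/L

At the limit, (Qr·Cr + Qe·Cₑ)/(Qr + Qe) = 6.7:
Cₑ = (1.324·6.7 − 1.160·1.300) / 0.1640 = 44.90 mg/L.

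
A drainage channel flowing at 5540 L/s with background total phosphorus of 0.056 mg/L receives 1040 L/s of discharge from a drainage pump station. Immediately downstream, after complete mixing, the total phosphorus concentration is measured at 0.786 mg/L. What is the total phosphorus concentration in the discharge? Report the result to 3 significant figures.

4.67 mg/L

Mass balance: 5540·0.05600 + 1040·Cₑ = 6580·0.7860
→ Cₑ = (6580·0.7860 − 5540·0.05600) / 1040 = 4.675 mg/L.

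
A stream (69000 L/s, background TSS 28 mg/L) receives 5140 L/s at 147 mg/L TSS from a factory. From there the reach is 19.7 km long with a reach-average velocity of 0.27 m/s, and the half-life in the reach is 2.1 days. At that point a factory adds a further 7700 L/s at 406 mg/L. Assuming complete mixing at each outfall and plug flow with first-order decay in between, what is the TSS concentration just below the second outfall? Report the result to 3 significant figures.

63.0 mg/L

Mixed concentration C = ΣQC/ΣQ = (69000·28.00 + 5140·147.0) / 74140 = 2688000/74140 = 36.25 mg/L; combined flow 74140 L/s.
Travel time t = 19.7·1000 / 0.27 = 72960 s = 20.27 h.
Half-life 2.1 d → k = ln 2 / 2.1 = 0.3301 d⁻¹.
Decay over the reach: 36.25·exp(−kt) = 36.25·0.7567 = 27.43 mg/L.
At the second outfall, C = (74140·27.43 + 7700·406.0) / (74140 + 7700) = 63.05 mg/L.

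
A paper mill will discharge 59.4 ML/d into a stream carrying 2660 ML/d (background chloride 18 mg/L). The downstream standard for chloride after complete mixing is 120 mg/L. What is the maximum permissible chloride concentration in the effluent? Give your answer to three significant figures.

At the limit, (Qr·Cr + Qe·Cₑ)/(Qr + Qe) = 120:
Cₑ = (2719·120 − 2660·18.00) / 59.40 = 4688 mg/L.

4690 mg/L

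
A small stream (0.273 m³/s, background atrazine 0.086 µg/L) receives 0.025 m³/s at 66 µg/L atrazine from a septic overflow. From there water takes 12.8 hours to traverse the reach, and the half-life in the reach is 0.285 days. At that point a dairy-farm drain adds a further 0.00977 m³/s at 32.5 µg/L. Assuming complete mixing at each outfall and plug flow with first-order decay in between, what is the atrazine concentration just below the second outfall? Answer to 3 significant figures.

2.52 µg/L

Flow-weighted average: C = (0.2730·0.08600 + 0.02500·66.00) / 0.2980 = 1.673/0.2980 = 5.616 µg/L; combined flow 0.2980 m³/s.
Half-life 0.285 d → k = ln 2 / 0.285 = 2.432 d⁻¹.
Applying C = C₀e^(−kt): 5.616 × 0.2733 = 1.535 µg/L.
At the second outfall, C = (0.2980·1.535 + 0.009770·32.50) / (0.2980 + 0.009770) = 2.518 µg/L.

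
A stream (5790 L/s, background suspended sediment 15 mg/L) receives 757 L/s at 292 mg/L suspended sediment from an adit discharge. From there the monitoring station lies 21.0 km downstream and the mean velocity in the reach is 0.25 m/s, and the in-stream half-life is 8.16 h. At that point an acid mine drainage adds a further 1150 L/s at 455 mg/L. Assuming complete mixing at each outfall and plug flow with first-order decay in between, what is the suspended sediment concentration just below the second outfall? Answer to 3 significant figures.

After mixing, C = (5790·15.00 + 757.0·292.0) / 6547 = 307900/6547 = 47.03 mg/L; combined flow 6547 L/s.
Travel time t = 21.0·1000 / 0.25 = 84000 s = 23.33 h.
Half-life 8.16 h → k = ln 2 / 8.16 = 0.08494 h⁻¹ = 2.039 d⁻¹.
Applying C = C₀e^(−kt): 47.03 × 0.1378 = 6.480 mg/L.
At the second outfall, C = (6547·6.480 + 1150·455.0) / (6547 + 1150) = 73.49 mg/L.

73.5 mg/L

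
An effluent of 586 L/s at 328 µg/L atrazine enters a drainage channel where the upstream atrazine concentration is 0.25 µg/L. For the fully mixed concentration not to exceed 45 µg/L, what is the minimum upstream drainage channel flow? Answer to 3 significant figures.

Set C_mix = 45: (Q·0.2500 + 586.0·328.0) / (Q + 586.0) = 45
→ Q = 586.0·(328.0 − 45)/(45 − 0.2500) = 3706 L/s.

3710 L/s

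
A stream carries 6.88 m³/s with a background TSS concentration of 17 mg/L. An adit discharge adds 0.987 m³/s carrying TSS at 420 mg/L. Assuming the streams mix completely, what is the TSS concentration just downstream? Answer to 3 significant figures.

Mass balance: C = (6.880·17.00 + 0.9870·420.0) / 7.867 = 531.5/7.867 = 67.56 mg/L.

67.6 mg/L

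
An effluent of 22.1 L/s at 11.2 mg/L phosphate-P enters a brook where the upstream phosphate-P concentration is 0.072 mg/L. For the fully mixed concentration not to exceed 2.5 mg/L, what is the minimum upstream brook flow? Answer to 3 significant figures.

79.2 L/s

Set C_mix = 2.5: (Q·0.07200 + 22.10·11.20) / (Q + 22.10) = 2.5
→ Q = 22.10·(11.20 − 2.5)/(2.5 − 0.07200) = 79.19 L/s.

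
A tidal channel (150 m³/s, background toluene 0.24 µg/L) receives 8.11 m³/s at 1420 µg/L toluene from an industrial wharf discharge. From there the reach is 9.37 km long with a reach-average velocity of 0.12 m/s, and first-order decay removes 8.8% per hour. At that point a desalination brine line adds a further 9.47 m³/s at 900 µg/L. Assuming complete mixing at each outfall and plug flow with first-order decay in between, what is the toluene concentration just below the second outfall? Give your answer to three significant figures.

Flow-weighted average: C = (150.0·0.2400 + 8.110·1420) / 158.1 = 11550/158.1 = 73.06 µg/L; combined flow 158.1 m³/s.
Travel time t = 9.37·1000 / 0.12 = 78080 s = 21.69 h.
8.8%/h lost → k = −ln(1 − 0.088) = 0.09212 h⁻¹.
After decay, C = 73.06 × e^(−kt) = 73.06 × 0.1356 = 9.908 µg/L.
Second outfall: C = (158.1·9.908 + 9.470·900.0)/167.6 = 60.21 µg/L.

60.2 µg/L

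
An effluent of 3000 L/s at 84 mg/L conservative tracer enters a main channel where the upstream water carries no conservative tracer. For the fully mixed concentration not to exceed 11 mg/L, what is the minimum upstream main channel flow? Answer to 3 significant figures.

19900 L/s

Set C_mix = 11: (Q·0 + 3000·84.00) / (Q + 3000) = 11
→ Q = 3000·(84.00 − 11)/(11 − 0) = 19910 L/s.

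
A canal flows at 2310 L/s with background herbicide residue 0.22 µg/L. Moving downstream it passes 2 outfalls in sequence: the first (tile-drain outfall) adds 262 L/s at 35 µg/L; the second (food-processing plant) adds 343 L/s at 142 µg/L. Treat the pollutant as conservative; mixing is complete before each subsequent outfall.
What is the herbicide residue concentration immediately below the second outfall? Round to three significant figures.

20.0 µg/L

Below outfall 1: Q → 2572 L/s, C = (2310·0.2200 + 262.0·35.00)/2572 = 3.763 µg/L.
Below outfall 2: Q → 2915 L/s, C = (2572·3.763 + 343.0·142.0)/2915 = 20.03 µg/L.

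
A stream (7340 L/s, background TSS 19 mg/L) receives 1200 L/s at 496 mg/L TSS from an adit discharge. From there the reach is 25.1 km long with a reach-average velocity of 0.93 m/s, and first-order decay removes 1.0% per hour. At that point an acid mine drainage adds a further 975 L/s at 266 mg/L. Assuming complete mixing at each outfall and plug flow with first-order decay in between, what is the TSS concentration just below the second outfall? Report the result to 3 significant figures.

Mass balance: C = (7340·19.00 + 1200·496.0) / 8540 = 734700/8540 = 86.03 mg/L; combined flow 8540 L/s.
Travel time t = 25.1·1000 / 0.93 = 26990 s = 7.497 h.
1.0%/h lost → k = −ln(1 − 0.01) = 0.01005 h⁻¹.
Applying C = C₀e^(−kt): 86.03 × 0.9274 = 79.78 mg/L.
At the second outfall, C = (8540·79.78 + 975.0·266.0) / (8540 + 975.0) = 98.86 mg/L.

98.9 mg/L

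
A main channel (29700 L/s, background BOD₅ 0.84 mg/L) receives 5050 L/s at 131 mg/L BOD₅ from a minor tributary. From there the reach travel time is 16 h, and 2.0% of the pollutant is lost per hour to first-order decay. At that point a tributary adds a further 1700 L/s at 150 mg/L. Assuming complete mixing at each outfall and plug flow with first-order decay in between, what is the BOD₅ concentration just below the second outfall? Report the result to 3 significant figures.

20.6 mg/L

After mixing, C = (29700·0.8400 + 5050·131.0) / 34750 = 686500/34750 = 19.76 mg/L; combined flow 34750 L/s.
2.0%/h lost → k = −ln(1 − 0.02) = 0.02020 h⁻¹.
Decay over the reach: 19.76·exp(−kt) = 19.76·0.7238 = 14.30 mg/L.
At the second outfall, C = (34750·14.30 + 1700·150.0) / (34750 + 1700) = 20.63 mg/L.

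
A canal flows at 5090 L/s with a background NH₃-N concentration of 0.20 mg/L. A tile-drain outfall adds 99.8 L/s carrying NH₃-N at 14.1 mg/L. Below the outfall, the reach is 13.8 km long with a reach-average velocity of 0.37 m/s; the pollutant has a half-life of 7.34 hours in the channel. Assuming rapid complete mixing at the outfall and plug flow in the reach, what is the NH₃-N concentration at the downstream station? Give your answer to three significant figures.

After mixing, C = (5090·0.2000 + 99.80·14.10) / 5190 = 2425/5190 = 0.4673 mg/L.
Travel time t = 13.8·1000 / 0.37 = 37300 s = 10.36 h.
Half-life 7.34 h → k = ln 2 / 7.34 = 0.09443 h⁻¹ = 2.266 d⁻¹.
After decay, C = 0.4673 × e^(−kt) = 0.4673 × 0.3759 = 0.1757 mg/L.

0.176 mg/L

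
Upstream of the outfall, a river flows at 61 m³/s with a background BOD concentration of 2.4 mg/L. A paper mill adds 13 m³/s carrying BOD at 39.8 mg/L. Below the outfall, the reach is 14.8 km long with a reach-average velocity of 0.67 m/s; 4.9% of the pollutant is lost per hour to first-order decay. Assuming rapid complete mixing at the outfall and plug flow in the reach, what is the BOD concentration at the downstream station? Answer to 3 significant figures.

6.59 mg/L

Conservation of mass: C = (61.00·2.400 + 13.00·39.80) / 74.00 = 663.8/74.00 = 8.970 mg/L.
Travel time t = 14.8·1000 / 0.67 = 22090 s = 6.136 h.
4.9%/h lost → k = −ln(1 − 0.049) = 0.05024 h⁻¹.
Applying C = C₀e^(−kt): 8.970 × 0.7347 = 6.591 mg/L.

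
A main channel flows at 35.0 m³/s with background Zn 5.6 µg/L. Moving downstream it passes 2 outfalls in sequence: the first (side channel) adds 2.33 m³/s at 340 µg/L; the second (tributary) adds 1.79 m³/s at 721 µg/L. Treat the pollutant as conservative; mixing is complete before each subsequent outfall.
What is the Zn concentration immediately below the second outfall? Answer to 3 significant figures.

Below outfall 1: Q → 37.33 m³/s, C = (35.00·5.600 + 2.330·340.0)/37.33 = 26.47 µg/L.
Below outfall 2: Q → 39.12 m³/s, C = (37.33·26.47 + 1.790·721.0)/39.12 = 58.25 µg/L.

58.3 µg/L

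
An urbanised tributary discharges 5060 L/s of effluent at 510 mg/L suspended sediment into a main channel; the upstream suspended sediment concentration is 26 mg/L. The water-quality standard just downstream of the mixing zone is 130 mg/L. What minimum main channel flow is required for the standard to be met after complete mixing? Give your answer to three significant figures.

18500 L/s

Set C_mix = 130: (Q·26.00 + 5060·510.0) / (Q + 5060) = 130
→ Q = 5060·(510.0 − 130)/(130 − 26.00) = 18490 L/s.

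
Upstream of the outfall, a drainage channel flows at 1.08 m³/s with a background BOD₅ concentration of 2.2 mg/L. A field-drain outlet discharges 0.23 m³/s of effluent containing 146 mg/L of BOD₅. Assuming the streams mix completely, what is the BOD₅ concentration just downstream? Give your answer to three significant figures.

Flow-weighted average: C = (1.080·2.200 + 0.2300·146.0) / 1.310 = 35.96/1.310 = 27.45 mg/L.

27.4 mg/L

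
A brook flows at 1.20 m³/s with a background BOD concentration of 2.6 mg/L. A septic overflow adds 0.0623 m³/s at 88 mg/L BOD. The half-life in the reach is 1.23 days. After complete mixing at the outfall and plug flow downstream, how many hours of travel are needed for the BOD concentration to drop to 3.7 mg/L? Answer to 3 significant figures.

26.0 h

Mixed concentration C = ΣQC/ΣQ = (1.200·2.600 + 0.06230·88.00) / 1.262 = 8.602/1.262 = 6.815 mg/L.
Half-life 1.23 d → k = ln 2 / 1.23 = 0.5635 d⁻¹.
6.815·exp(−k·t) = 3.7 → t = ln(6.815/3.7)/k = 93640 s = 26.01 h.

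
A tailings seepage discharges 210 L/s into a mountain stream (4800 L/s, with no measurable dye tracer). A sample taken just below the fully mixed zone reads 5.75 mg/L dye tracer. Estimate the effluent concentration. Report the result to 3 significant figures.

137 mg/L

Mass balance: 4800·0 + 210.0·Cₑ = 5010·5.750
→ Cₑ = (5010·5.750 − 4800·0) / 210.0 = 137.2 mg/L.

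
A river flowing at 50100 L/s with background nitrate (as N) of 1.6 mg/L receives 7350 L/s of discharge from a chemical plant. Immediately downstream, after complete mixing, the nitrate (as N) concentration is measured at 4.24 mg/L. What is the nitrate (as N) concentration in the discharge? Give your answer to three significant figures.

Mass balance: 50100·1.600 + 7350·Cₑ = 57450·4.240
→ Cₑ = (57450·4.240 − 50100·1.600) / 7350 = 22.24 mg/L.

22.2 mg/L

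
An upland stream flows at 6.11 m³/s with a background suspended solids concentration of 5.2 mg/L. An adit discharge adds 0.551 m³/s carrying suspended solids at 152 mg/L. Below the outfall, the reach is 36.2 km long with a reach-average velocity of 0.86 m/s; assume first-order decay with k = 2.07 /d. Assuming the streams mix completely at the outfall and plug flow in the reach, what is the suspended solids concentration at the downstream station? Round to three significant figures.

6.33 mg/L

Flow-weighted average: C = (6.110·5.200 + 0.5510·152.0) / 6.661 = 115.5/6.661 = 17.34 mg/L.
Travel time t = 36.2·1000 / 0.86 = 42090 s = 11.69 h.
Decay over the reach: 17.34·exp(−kt) = 17.34·0.3648 = 6.326 mg/L.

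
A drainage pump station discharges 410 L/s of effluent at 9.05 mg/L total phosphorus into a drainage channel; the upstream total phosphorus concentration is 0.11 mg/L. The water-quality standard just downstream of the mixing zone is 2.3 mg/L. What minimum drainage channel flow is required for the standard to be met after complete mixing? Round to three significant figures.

Set C_mix = 2.3: (Q·0.1100 + 410.0·9.050) / (Q + 410.0) = 2.3
→ Q = 410.0·(9.050 − 2.3)/(2.3 − 0.1100) = 1264 L/s.

1260 L/s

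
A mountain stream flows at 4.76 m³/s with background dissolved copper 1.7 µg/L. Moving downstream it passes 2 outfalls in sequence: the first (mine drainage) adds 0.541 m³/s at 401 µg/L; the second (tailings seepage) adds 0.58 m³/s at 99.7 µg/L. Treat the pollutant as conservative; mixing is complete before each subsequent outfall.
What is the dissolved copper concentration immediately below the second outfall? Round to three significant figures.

48.1 µg/L

Outfall 1: combined Q = 5.301 m³/s; C = (4.760·1.700 + 0.5410·401.0)/5.301 = 42.45 µg/L.
Outfall 2: combined Q = 5.881 m³/s; C = (5.301·42.45 + 0.5800·99.70)/5.881 = 48.10 µg/L.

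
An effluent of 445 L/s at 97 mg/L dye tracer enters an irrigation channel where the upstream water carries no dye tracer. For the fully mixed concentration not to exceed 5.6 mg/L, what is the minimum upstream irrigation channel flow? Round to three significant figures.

Set C_mix = 5.6: (Q·0 + 445.0·97.00) / (Q + 445.0) = 5.6
→ Q = 445.0·(97.00 − 5.6)/(5.6 − 0) = 7263 L/s.

7260 L/s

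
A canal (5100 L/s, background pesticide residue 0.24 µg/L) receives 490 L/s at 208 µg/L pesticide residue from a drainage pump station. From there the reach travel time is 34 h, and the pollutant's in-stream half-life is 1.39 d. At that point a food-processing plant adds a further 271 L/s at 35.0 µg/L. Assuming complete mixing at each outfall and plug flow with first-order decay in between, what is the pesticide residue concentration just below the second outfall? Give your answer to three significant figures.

After mixing, C = (5100·0.2400 + 490.0·208.0) / 5590 = 103100/5590 = 18.45 µg/L; combined flow 5590 L/s.
Half-life 1.39 d → k = ln 2 / 1.39 = 0.4987 d⁻¹.
Decay over the reach: 18.45·exp(−kt) = 18.45·0.4934 = 9.104 µg/L.
At the second outfall, C = (5590·9.104 + 271.0·35.00) / (5590 + 271.0) = 10.30 µg/L.

10.3 µg/L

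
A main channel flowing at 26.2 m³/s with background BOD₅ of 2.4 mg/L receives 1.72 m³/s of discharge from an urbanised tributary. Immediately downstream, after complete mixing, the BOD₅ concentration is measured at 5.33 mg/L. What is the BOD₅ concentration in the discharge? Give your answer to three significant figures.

Mass balance: 26.20·2.400 + 1.720·Cₑ = 27.92·5.330
→ Cₑ = (27.92·5.330 − 26.20·2.400) / 1.720 = 49.96 mg/L.

50.0 mg/L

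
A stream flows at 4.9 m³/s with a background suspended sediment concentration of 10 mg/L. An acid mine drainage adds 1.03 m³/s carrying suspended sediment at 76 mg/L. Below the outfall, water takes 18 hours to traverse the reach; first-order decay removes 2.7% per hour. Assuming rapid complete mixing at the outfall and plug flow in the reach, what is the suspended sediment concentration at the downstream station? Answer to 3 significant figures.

13.1 mg/L

Flow-weighted average: C = (4.900·10.00 + 1.030·76.00) / 5.930 = 127.3/5.930 = 21.46 mg/L.
2.7%/h lost → k = −ln(1 − 0.027) = 0.02737 h⁻¹.
Applying C = C₀e^(−kt): 21.46 × 0.6110 = 13.11 mg/L.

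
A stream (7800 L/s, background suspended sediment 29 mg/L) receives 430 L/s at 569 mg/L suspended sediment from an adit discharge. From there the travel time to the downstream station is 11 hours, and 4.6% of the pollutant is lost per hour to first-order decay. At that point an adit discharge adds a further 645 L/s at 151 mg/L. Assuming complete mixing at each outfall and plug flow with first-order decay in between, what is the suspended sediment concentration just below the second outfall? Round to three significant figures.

Mass balance: C = (7800·29.00 + 430.0·569.0) / 8230 = 470900/8230 = 57.21 mg/L; combined flow 8230 L/s.
4.6%/h lost → k = −ln(1 − 0.046) = 0.04709 h⁻¹.
Decay over the reach: 57.21·exp(−kt) = 57.21·0.5957 = 34.08 mg/L.
At the second outfall, C = (8230·34.08 + 645.0·151.0) / (8230 + 645.0) = 42.58 mg/L.

42.6 mg/L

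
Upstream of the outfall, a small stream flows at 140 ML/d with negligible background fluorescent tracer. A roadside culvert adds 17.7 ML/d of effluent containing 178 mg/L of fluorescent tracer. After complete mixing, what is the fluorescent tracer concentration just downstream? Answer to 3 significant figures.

Mass balance: C = (140.0·0 + 17.70·178.0) / 157.7 = 3151/157.7 = 19.98 mg/L.

20.0 mg/L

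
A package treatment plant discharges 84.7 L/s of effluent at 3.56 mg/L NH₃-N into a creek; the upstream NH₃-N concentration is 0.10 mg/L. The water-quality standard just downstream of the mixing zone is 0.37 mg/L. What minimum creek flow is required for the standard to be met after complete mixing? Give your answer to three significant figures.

Set C_mix = 0.37: (Q·0.1000 + 84.70·3.560) / (Q + 84.70) = 0.37
→ Q = 84.70·(3.560 − 0.37)/(0.37 − 0.1000) = 1001 L/s.

1000 L/s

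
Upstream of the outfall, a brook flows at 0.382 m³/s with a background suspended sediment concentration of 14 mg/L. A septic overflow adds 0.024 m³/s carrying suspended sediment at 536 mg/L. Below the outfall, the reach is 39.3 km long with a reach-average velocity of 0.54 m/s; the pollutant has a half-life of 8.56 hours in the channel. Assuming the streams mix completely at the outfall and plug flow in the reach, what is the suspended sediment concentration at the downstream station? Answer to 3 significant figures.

8.73 mg/L

Conservation of mass: C = (0.3820·14.00 + 0.02400·536.0) / 0.4060 = 18.21/0.4060 = 44.86 mg/L.
Travel time t = 39.3·1000 / 0.54 = 72780 s = 20.22 h.
Half-life 8.56 h → k = ln 2 / 8.56 = 0.08098 h⁻¹ = 1.943 d⁻¹.
Decay over the reach: 44.86·exp(−kt) = 44.86·0.1946 = 8.728 mg/L.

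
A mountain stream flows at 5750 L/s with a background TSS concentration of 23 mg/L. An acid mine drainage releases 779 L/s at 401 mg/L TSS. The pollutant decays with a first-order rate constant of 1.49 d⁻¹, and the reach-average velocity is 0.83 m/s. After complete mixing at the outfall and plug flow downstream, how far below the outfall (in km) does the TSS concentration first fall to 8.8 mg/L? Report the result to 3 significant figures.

Mass balance: C = (5750·23.00 + 779.0·401.0) / 6529 = 444600/6529 = 68.10 mg/L.
Set 68.10·exp(−k·t) = 8.8 → t = ln(68.10/8.8)/k = 118700 s = 32.96 h.
Distance = v·t = 0.83·118700 = 98480 m = 98.48 km.

98.5 km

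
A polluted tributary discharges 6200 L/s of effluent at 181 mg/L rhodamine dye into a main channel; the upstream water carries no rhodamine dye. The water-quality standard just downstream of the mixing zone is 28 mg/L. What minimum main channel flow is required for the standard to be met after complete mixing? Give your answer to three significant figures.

33900 L/s

Set C_mix = 28: (Q·0 + 6200·181.0) / (Q + 6200) = 28
→ Q = 6200·(181.0 − 28)/(28 − 0) = 33880 L/s.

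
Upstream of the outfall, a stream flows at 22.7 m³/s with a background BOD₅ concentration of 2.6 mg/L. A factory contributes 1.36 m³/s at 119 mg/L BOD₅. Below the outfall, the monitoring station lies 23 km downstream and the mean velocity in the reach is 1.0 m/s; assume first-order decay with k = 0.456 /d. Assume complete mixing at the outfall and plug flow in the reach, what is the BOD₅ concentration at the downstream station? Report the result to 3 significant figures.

8.13 mg/L

Conservation of mass: C = (22.70·2.600 + 1.360·119.0) / 24.06 = 220.9/24.06 = 9.180 mg/L.
Travel time t = 23·1000 / 1.0 = 23000 s = 6.389 h.
After decay, C = 9.180 × e^(−kt) = 9.180 × 0.8857 = 8.130 mg/L.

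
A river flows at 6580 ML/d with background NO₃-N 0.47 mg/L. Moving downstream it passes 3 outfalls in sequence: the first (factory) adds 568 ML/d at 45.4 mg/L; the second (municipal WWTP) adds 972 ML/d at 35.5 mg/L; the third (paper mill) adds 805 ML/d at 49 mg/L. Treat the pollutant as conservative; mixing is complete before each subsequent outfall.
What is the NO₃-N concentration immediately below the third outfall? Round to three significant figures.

11.5 mg/L

Outfall 1: combined Q = 7148 ML/d; C = (6580·0.4700 + 568.0·45.40)/7148 = 4.040 mg/L.
Outfall 2: combined Q = 8120 ML/d; C = (7148·4.040 + 972.0·35.50)/8120 = 7.806 mg/L.
Outfall 3: combined Q = 8925 ML/d; C = (8120·7.806 + 805.0·49.00)/8925 = 11.52 mg/L.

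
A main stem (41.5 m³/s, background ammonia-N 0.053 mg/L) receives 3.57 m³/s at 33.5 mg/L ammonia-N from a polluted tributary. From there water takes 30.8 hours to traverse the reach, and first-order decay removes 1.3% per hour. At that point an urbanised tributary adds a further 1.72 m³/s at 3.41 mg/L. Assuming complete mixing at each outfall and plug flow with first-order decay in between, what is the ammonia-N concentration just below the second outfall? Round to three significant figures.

1.86 mg/L

Mixed concentration C = ΣQC/ΣQ = (41.50·0.05300 + 3.570·33.50) / 45.07 = 121.8/45.07 = 2.702 mg/L; combined flow 45.07 m³/s.
1.3%/h lost → k = −ln(1 − 0.013) = 0.01309 h⁻¹.
Applying C = C₀e^(−kt): 2.702 × 0.6683 = 1.806 mg/L.
Second outfall: C = (45.07·1.806 + 1.720·3.410)/46.79 = 1.865 mg/L.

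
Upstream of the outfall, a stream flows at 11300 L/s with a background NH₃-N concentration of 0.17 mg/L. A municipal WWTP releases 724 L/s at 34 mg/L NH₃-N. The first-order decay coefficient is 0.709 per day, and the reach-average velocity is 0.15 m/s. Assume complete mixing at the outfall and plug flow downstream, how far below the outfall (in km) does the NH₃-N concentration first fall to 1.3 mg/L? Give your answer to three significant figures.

Mass balance: C = (11300·0.1700 + 724.0·34.00) / 12020 = 26540/12020 = 2.207 mg/L.
Set 2.207·exp(−k·t) = 1.3 → t = ln(2.207/1.3)/k = 64500 s = 17.92 h.
Distance = v·t = 0.15·64500 = 9675 m = 9.675 km.

9.67 km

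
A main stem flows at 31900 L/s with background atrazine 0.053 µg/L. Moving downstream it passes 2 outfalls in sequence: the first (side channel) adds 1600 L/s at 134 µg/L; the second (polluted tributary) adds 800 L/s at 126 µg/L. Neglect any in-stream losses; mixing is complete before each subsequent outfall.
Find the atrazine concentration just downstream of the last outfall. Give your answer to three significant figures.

9.24 µg/L

Below outfall 1: Q → 33500 L/s, C = (31900·0.05300 + 1600·134.0)/33500 = 6.450 µg/L.
Below outfall 2: Q → 34300 L/s, C = (33500·6.450 + 800.0·126.0)/34300 = 9.239 µg/L.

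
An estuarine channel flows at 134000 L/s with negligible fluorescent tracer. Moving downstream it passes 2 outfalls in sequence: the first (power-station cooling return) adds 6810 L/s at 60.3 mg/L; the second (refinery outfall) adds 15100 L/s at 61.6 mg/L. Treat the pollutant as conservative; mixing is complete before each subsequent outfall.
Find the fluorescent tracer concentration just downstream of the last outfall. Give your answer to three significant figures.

Below outfall 1: Q → 140800 L/s, C = (134000·0 + 6810·60.30)/140800 = 2.916 mg/L.
Below outfall 2: Q → 155900 L/s, C = (140800·2.916 + 15100·61.60)/155900 = 8.600 mg/L.

8.60 mg/L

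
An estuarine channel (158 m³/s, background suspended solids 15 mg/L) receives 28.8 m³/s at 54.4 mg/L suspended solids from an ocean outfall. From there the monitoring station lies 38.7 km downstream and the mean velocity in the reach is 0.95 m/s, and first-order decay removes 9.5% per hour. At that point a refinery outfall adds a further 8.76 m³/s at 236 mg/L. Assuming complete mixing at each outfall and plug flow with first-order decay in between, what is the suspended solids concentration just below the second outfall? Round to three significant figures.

17.1 mg/L

Conservation of mass: C = (158.0·15.00 + 28.80·54.40) / 186.8 = 3937/186.8 = 21.07 mg/L; combined flow 186.8 m³/s.
Travel time t = 38.7·1000 / 0.95 = 40740 s = 11.32 h.
9.5%/h lost → k = −ln(1 − 0.095) = 0.09982 h⁻¹.
Decay over the reach: 21.07·exp(−kt) = 21.07·0.3232 = 6.811 mg/L.
Second outfall: C = (186.8·6.811 + 8.760·236.0)/195.6 = 17.08 mg/L.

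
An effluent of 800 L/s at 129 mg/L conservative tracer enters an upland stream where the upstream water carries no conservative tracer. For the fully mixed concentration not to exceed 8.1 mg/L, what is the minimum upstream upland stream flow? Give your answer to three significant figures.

Set C_mix = 8.1: (Q·0 + 800.0·129.0) / (Q + 800.0) = 8.1
→ Q = 800.0·(129.0 − 8.1)/(8.1 − 0) = 11940 L/s.

11900 L/s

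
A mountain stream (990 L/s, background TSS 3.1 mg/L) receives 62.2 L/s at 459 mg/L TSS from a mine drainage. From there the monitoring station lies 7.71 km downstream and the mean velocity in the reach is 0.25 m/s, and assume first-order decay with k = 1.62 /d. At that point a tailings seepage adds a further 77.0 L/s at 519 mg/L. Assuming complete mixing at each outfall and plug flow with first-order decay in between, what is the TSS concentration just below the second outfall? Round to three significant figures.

51.1 mg/L

After mixing, C = (990.0·3.100 + 62.20·459.0) / 1052 = 31620/1052 = 30.05 mg/L; combined flow 1052 L/s.
Travel time t = 7.71·1000 / 0.25 = 30840 s = 8.567 h.
Applying C = C₀e^(−kt): 30.05 × 0.5609 = 16.85 mg/L.
Second outfall: C = (1052·16.85 + 77.00·519.0)/1129 = 51.10 mg/L.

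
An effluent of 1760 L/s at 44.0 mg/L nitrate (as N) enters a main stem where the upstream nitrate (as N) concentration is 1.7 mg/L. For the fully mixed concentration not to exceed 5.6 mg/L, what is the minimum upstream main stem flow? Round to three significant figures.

17300 L/s

Set C_mix = 5.6: (Q·1.700 + 1760·44.00) / (Q + 1760) = 5.6
→ Q = 1760·(44.00 − 5.6)/(5.6 − 1.700) = 17330 L/s.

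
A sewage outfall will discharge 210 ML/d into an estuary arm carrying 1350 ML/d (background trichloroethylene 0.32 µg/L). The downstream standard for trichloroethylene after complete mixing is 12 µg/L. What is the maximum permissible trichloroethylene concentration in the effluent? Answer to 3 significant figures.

At the limit, (Qr·Cr + Qe·Cₑ)/(Qr + Qe) = 12:
Cₑ = (1560·12 − 1350·0.3200) / 210.0 = 87.09 µg/L.

87.1 µg/L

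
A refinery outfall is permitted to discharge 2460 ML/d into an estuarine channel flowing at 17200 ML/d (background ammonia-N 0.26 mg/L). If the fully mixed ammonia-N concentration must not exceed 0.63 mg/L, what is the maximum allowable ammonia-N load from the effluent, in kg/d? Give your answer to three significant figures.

Mass balance at the limit: 17200·0.2600 + 2460·Cₑ = 19660·0.63 → Cₑ = 3.217 mg/L.
2460 ML/d = 28.47 m³/s. Load = 28.47 m³/s × 3.217 g/m³ × 86 400 s/d = 7914 kg/d.

7910 kg/d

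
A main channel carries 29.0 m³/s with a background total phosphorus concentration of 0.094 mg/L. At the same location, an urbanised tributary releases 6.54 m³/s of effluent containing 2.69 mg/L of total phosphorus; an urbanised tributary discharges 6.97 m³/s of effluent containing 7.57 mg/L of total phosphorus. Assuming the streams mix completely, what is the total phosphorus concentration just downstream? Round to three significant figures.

1.72 mg/L

Mixed concentration C = ΣQC/ΣQ = (29.00·0.09400 + 6.540·2.690 + 6.970·7.570) / 42.51 = 73.08/42.51 = 1.719 mg/L.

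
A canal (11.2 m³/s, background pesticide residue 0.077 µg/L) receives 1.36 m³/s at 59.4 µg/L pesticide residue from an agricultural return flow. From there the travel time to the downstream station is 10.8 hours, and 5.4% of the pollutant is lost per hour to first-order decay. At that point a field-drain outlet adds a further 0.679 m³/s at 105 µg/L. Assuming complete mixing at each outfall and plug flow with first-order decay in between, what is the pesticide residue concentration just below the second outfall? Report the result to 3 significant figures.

8.77 µg/L

Flow-weighted average: C = (11.20·0.07700 + 1.360·59.40) / 12.56 = 81.65/12.56 = 6.501 µg/L; combined flow 12.56 m³/s.
5.4%/h lost → k = −ln(1 − 0.054) = 0.05551 h⁻¹.
After decay, C = 6.501 × e^(−kt) = 6.501 × 0.5491 = 3.569 µg/L.
At the second outfall, C = (12.56·3.569 + 0.6790·105.0) / (12.56 + 0.6790) = 8.771 µg/L.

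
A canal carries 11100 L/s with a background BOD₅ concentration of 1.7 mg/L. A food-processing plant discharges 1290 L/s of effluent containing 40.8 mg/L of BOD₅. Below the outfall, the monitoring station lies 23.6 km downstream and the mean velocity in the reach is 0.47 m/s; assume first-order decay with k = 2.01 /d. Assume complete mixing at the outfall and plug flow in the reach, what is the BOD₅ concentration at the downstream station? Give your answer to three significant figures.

After mixing, C = (11100·1.700 + 1290·40.80) / 12390 = 71500/12390 = 5.771 mg/L.
Travel time t = 23.6·1000 / 0.47 = 50210 s = 13.95 h.
After decay, C = 5.771 × e^(−kt) = 5.771 × 0.3109 = 1.794 mg/L.

1.79 mg/L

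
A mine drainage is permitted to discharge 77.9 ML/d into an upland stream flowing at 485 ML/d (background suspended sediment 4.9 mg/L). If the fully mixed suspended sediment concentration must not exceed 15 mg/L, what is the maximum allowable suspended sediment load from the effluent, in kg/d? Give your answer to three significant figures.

Mass balance at the limit: 485.0·4.900 + 77.90·Cₑ = 562.9·15 → Cₑ = 77.88 mg/L.
77.90 ML/d = 0.9016 m³/s. Load = 0.9016 m³/s × 77.88 g/m³ × 86 400 s/d = 6067 kg/d.

6070 kg/d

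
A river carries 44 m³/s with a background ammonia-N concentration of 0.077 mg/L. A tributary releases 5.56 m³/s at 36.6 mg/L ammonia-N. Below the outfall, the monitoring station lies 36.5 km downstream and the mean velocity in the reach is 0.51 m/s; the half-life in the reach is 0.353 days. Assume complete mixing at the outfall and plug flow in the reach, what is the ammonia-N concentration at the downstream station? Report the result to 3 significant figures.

0.821 mg/L

Mixed concentration C = ΣQC/ΣQ = (44.00·0.07700 + 5.560·36.60) / 49.56 = 206.9/49.56 = 4.174 mg/L.
Travel time t = 36.5·1000 / 0.51 = 71570 s = 19.88 h.
Half-life 0.353 d → k = ln 2 / 0.353 = 1.964 d⁻¹.
Decay over the reach: 4.174·exp(−kt) = 4.174·0.1966 = 0.8207 mg/L.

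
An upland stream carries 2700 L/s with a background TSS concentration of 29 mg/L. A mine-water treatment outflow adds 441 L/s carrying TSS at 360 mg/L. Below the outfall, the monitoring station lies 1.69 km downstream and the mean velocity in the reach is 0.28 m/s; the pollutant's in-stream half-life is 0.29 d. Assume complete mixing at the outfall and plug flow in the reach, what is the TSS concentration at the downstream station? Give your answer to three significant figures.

Conservation of mass: C = (2700·29.00 + 441.0·360.0) / 3141 = 237100/3141 = 75.47 mg/L.
Travel time t = 1.69·1000 / 0.28 = 6036 s = 1.677 h.
Half-life 0.29 d → k = ln 2 / 0.29 = 2.390 d⁻¹.
First-order decay: C = 75.47·exp(−k·t) = 75.47·0.8462 = 63.87 mg/L.

63.9 mg/L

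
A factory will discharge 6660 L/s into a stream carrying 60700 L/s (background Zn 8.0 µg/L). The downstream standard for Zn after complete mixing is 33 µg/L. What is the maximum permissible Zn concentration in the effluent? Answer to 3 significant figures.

At the limit, (Qr·Cr + Qe·Cₑ)/(Qr + Qe) = 33:
Cₑ = (67360·33 − 60700·8.000) / 6660 = 260.9 µg/L.

261 µg/L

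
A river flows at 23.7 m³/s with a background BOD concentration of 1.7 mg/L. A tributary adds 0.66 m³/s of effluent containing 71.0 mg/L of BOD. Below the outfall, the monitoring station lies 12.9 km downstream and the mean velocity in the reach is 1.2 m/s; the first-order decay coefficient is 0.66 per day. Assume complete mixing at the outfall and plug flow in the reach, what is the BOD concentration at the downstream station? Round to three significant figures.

After mixing, C = (23.70·1.700 + 0.6600·71.00) / 24.36 = 87.15/24.36 = 3.578 mg/L.
Travel time t = 12.9·1000 / 1.2 = 10750 s = 2.986 h.
Applying C = C₀e^(−kt): 3.578 × 0.9212 = 3.296 mg/L.

3.30 mg/L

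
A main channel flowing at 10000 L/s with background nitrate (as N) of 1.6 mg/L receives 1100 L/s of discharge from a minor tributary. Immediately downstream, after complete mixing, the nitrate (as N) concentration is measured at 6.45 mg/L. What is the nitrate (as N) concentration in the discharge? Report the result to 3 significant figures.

50.5 mg/L

Mass balance: 10000·1.600 + 1100·Cₑ = 11100·6.450
→ Cₑ = (11100·6.450 − 10000·1.600) / 1100 = 50.54 mg/L.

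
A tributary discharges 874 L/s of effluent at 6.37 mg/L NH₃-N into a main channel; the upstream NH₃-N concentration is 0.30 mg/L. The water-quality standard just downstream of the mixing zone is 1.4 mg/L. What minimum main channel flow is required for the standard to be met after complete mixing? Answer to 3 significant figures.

3950 L/s

Set C_mix = 1.4: (Q·0.3000 + 874.0·6.370) / (Q + 874.0) = 1.4
→ Q = 874.0·(6.370 − 1.4)/(1.4 − 0.3000) = 3949 L/s.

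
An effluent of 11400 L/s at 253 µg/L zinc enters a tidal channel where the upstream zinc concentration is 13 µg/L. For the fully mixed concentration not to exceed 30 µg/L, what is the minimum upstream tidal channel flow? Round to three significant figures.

150000 L/s

Set C_mix = 30: (Q·13.00 + 11400·253.0) / (Q + 11400) = 30
→ Q = 11400·(253.0 − 30)/(30 − 13.00) = 149500 L/s.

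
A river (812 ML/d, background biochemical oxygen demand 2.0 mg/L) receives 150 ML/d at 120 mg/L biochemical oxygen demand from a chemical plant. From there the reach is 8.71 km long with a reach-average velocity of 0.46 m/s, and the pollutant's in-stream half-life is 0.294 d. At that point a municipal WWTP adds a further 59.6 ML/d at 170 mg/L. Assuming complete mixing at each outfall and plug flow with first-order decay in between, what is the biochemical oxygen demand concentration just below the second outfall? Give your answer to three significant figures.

21.4 mg/L

Conservation of mass: C = (812.0·2.000 + 150.0·120.0) / 962.0 = 19620/962.0 = 20.40 mg/L; combined flow 962.0 ML/d.
Travel time t = 8.71·1000 / 0.46 = 18930 s = 5.260 h.
Half-life 0.294 d → k = ln 2 / 0.294 = 2.358 d⁻¹.
Decay over the reach: 20.40·exp(−kt) = 20.40·0.5965 = 12.17 mg/L.
At the second outfall, C = (962.0·12.17 + 59.60·170.0) / (962.0 + 59.60) = 21.38 mg/L.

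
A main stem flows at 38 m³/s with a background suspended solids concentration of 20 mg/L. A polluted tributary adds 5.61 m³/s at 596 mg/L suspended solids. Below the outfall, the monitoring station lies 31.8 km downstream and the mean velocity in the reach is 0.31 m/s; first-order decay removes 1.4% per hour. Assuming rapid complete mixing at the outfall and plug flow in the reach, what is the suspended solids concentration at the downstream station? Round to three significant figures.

Mixed concentration C = ΣQC/ΣQ = (38.00·20.00 + 5.610·596.0) / 43.61 = 4104/43.61 = 94.10 mg/L.
Travel time t = 31.8·1000 / 0.31 = 102600 s = 28.49 h.
1.4%/h lost → k = −ln(1 − 0.014) = 0.01410 h⁻¹.
After decay, C = 94.10 × e^(−kt) = 94.10 × 0.6692 = 62.97 mg/L.

63.0 mg/L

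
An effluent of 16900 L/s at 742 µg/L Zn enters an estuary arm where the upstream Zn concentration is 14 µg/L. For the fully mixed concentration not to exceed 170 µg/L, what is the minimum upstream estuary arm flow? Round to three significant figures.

Set C_mix = 170: (Q·14.00 + 16900·742.0) / (Q + 16900) = 170
→ Q = 16900·(742.0 − 170)/(170 − 14.00) = 61970 L/s.

62000 L/s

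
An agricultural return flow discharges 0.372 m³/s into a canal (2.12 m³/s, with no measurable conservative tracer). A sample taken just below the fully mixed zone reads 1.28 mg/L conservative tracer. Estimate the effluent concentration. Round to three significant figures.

8.57 mg/L

Mass balance: 2.120·0 + 0.3720·Cₑ = 2.492·1.280
→ Cₑ = (2.492·1.280 − 2.120·0) / 0.3720 = 8.575 mg/L.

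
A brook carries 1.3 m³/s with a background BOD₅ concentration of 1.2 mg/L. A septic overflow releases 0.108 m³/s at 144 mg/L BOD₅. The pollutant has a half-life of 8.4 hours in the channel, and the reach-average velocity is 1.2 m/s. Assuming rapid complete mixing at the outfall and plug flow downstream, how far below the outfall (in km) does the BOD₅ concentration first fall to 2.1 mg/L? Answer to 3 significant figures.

91.9 km

Flow-weighted average: C = (1.300·1.200 + 0.1080·144.0) / 1.408 = 17.11/1.408 = 12.15 mg/L.
Half-life 8.4 h → k = ln 2 / 8.4 = 0.08252 h⁻¹ = 1.980 d⁻¹.
Set 12.15·exp(−k·t) = 2.1 → t = ln(12.15/2.1)/k = 76590 s = 21.28 h.
Distance = v·t = 1.2·76590 = 91910 m = 91.91 km.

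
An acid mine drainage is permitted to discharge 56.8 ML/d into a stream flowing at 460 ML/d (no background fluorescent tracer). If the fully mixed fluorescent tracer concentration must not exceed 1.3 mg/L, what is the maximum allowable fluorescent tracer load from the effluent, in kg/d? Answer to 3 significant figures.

Mass balance at the limit: 460.0·0 + 56.80·Cₑ = 516.8·1.3 → Cₑ = 11.83 mg/L.
56.80 ML/d = 0.6574 m³/s. Load = 0.6574 m³/s × 11.83 g/m³ × 86 400 s/d = 671.8 kg/d.

672 kg/d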